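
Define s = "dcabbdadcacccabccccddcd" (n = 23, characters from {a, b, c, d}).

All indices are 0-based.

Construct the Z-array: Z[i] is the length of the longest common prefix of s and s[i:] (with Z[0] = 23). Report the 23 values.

[23, 0, 0, 0, 0, 1, 0, 3, 0, 0, 0, 0, 0, 0, 0, 0, 0, 0, 0, 1, 2, 0, 1]

Z[0]=23
i=1: i≥r, start 0; Z[1]=0
i=2: i≥r, start 0; Z[2]=0
i=3: i≥r, start 0; Z[3]=0
i=4: i≥r, start 0; Z[4]=0
i=5: i≥r, start 0; Z[5]=1 grow→box=[5,6)
i=6: i≥r, start 0; Z[6]=0
i=7: i≥r, start 0; Z[7]=3 grow→box=[7,10)
i=8: min(r-i=2, Z[1]=0)=0; Z[8]=0
i=9: min(r-i=1, Z[2]=0)=0; Z[9]=0
i=10: i≥r, start 0; Z[10]=0
i=11: i≥r, start 0; Z[11]=0
i=12: i≥r, start 0; Z[12]=0
i=13: i≥r, start 0; Z[13]=0
i=14: i≥r, start 0; Z[14]=0
i=15: i≥r, start 0; Z[15]=0
i=16: i≥r, start 0; Z[16]=0
i=17: i≥r, start 0; Z[17]=0
i=18: i≥r, start 0; Z[18]=0
i=19: i≥r, start 0; Z[19]=1 grow→box=[19,20)
i=20: i≥r, start 0; Z[20]=2 grow→box=[20,22)
i=21: min(r-i=1, Z[1]=0)=0; Z[21]=0
i=22: i≥r, start 0; Z[22]=1 grow→box=[22,23)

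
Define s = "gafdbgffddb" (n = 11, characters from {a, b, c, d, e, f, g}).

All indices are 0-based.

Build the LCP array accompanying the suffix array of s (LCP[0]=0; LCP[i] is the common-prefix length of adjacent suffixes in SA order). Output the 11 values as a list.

[0, 0, 1, 0, 2, 1, 0, 2, 1, 0, 1]

rank→(start, suffix):
  0 → (1, 'afdbgffddb')
  1 → (10, 'b')
  2 → (4, 'bgffddb')
  3 → (9, 'db')
  4 → (3, 'dbgffddb')
  5 → (8, 'ddb')
  6 → (2, 'fdbgffddb')
  7 → (7, 'fddb')
  8 → (6, 'ffddb')
  9 → (0, 'gafdbgffddb')
  10 → (5, 'gffddb')

SA = [1, 10, 4, 9, 3, 8, 2, 7, 6, 0, 5]
rank  pair      lcp
   1  s[1:],s[10:]  0  ''
   2  s[10:],s[4:]  1  'b'
   3  s[4:],s[9:]  0  ''
   4  s[9:],s[3:]  2  'db'
   5  s[3:],s[8:]  1  'd'
   6  s[8:],s[2:]  0  ''
   7  s[2:],s[7:]  2  'fd'
   8  s[7:],s[6:]  1  'f'
   9  s[6:],s[0:]  0  ''
  10  s[0:],s[5:]  1  'g'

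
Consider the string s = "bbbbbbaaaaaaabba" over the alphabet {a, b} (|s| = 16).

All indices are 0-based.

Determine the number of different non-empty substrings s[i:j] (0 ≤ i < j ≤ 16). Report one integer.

rank→(start, suffix):
  0 → (15, 'a')
  1 → (6, 'aaaaaaabba')
  2 → (7, 'aaaaaabba')
  3 → (8, 'aaaaabba')
  4 → (9, 'aaaabba')
  5 → (10, 'aaabba')
  6 → (11, 'aabba')
  7 → (12, 'abba')
  8 → (14, 'ba')
  9 → (5, 'baaaaaaabba')
  10 → (13, 'bba')
  11 → (4, 'bbaaaaaaabba')
  12 → (3, 'bbbaaaaaaabba')
  13 → (2, 'bbbbaaaaaaabba')
  14 → (1, 'bbbbbaaaaaaabba')
  15 → (0, 'bbbbbbaaaaaaabba')

SA = [15, 6, 7, 8, 9, 10, 11, 12, 14, 5, 13, 4, 3, 2, 1, 0]
[i] adj suffixes → lcp
  [1] 15/6 → 1 ('a')
  [2] 6/7 → 6 ('aaaaaa')
  [3] 7/8 → 5 ('aaaaa')
  [4] 8/9 → 4 ('aaaa')
  [5] 9/10 → 3 ('aaa')
  [6] 10/11 → 2 ('aa')
  [7] 11/12 → 1 ('a')
  [8] 12/14 → 0 ('')
  [9] 14/5 → 2 ('ba')
  [10] 5/13 → 1 ('b')
  [11] 13/4 → 3 ('bba')
  [12] 4/3 → 2 ('bb')
  [13] 3/2 → 3 ('bbb')
  [14] 2/1 → 4 ('bbbb')
  [15] 1/0 → 5 ('bbbbb')

n(n+1)/2 = 16·17/2 = 136
Σ LCP = 0 + 1 + 6 + 5 + 4 + 3 + 2 + 1 + 0 + 2 + 1 + 3 + 2 + 3 + 4 + 5 = 42
distinct = 136 − 42 = 94

94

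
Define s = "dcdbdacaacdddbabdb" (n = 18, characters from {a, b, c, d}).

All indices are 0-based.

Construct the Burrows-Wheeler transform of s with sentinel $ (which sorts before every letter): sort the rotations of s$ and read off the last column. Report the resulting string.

rank  rotation             last
    0  $dcdbdacaacdddbabdb  b
    1  aacdddbabdb$dcdbdac  c
    2  abdb$dcdbdacaacdddb  b
    3  acaacdddbabdb$dcdbd  d
    4  acdddbabdb$dcdbdaca  a
    5  b$dcdbdacaacdddbabd  d
    6  babdb$dcdbdacaacddd  d
    7  bdacaacdddbabdb$dcd  d
    8  bdb$dcdbdacaacdddba  a
    9  caacdddbabdb$dcdbda  a
   10  cdbdacaacdddbabdb$d  d
   11  cdddbabdb$dcdbdacaa  a
   12  dacaacdddbabdb$dcdb  b
   13  db$dcdbdacaacdddbab  b
   14  dbabdb$dcdbdacaacdd  d
   15  dbdacaacdddbabdb$dc  c
   16  dcdbdacaacdddbabdb$  $
   17  ddbabdb$dcdbdacaacd  d
   18  dddbabdb$dcdbdacaac  c

bcbdadddaadabbdc$dc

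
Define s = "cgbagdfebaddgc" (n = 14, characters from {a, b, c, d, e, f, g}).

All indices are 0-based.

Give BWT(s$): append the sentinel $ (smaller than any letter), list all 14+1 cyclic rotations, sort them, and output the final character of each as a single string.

cbbegg$agdfdcda

rank  rotation         last
    0  $cgbagdfebaddgc  c
    1  addgc$cgbagdfeb  b
    2  agdfebaddgc$cgb  b
    3  baddgc$cgbagdfe  e
    4  bagdfebaddgc$cg  g
    5  c$cgbagdfebaddg  g
    6  cgbagdfebaddgc$  $
    7  ddgc$cgbagdfeba  a
    8  dfebaddgc$cgbag  g
    9  dgc$cgbagdfebad  d
   10  ebaddgc$cgbagdf  f
   11  febaddgc$cgbagd  d
   12  gbagdfebaddgc$c  c
   13  gc$cgbagdfebadd  d
   14  gdfebaddgc$cgba  a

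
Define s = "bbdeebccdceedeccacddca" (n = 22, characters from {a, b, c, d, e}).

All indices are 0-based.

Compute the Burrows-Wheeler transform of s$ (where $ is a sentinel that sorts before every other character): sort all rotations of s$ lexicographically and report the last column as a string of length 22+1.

acc$ebdcebcaddccebededc

rank  rotation                 last
    0  $bbdeebccdceedeccacddca  a
    1  a$bbdeebccdceedeccacddc  c
    2  acddca$bbdeebccdceedecc  c
    3  bbdeebccdceedeccacddca$  $
    4  bccdceedeccacddca$bbdee  e
    5  bdeebccdceedeccacddca$b  b
    6  ca$bbdeebccdceedeccacdd  d
    7  cacddca$bbdeebccdceedec  c
    8  ccacddca$bbdeebccdceede  e
    9  ccdceedeccacddca$bbdeeb  b
   10  cdceedeccacddca$bbdeebc  c
   11  cddca$bbdeebccdceedecca  a
   12  ceedeccacddca$bbdeebccd  d
   13  dca$bbdeebccdceedeccacd  d
   14  dceedeccacddca$bbdeebcc  c
   15  ddca$bbdeebccdceedeccac  c
   16  deccacddca$bbdeebccdcee  e
   17  deebccdceedeccacddca$bb  b
   18  ebccdceedeccacddca$bbde  e
   19  eccacddca$bbdeebccdceed  d
   20  edeccacddca$bbdeebccdce  e
   21  eebccdceedeccacddca$bbd  d
   22  eedeccacddca$bbdeebccdc  c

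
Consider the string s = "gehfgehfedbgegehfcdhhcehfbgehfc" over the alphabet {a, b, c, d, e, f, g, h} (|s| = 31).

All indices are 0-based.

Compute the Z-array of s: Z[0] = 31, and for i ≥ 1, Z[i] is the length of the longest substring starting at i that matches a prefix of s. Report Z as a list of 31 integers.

[31, 0, 0, 0, 4, 0, 0, 0, 0, 0, 0, 2, 0, 4, 0, 0, 0, 0, 0, 0, 0, 0, 0, 0, 0, 0, 4, 0, 0, 0, 0]

Z[0]=31
i=1: i≥r, start 0; Z[1]=0
i=2: i≥r, start 0; Z[2]=0
i=3: i≥r, start 0; Z[3]=0
i=4: i≥r, start 0; Z[4]=4 grow→box=[4,8)
i=5: min(r-i=3, Z[1]=0)=0; Z[5]=0
i=6: min(r-i=2, Z[2]=0)=0; Z[6]=0
i=7: min(r-i=1, Z[3]=0)=0; Z[7]=0
i=8: i≥r, start 0; Z[8]=0
i=9: i≥r, start 0; Z[9]=0
i=10: i≥r, start 0; Z[10]=0
i=11: i≥r, start 0; Z[11]=2 grow→box=[11,13)
i=12: min(r-i=1, Z[1]=0)=0; Z[12]=0
i=13: i≥r, start 0; Z[13]=4 grow→box=[13,17)
i=14: min(r-i=3, Z[1]=0)=0; Z[14]=0
i=15: min(r-i=2, Z[2]=0)=0; Z[15]=0
i=16: min(r-i=1, Z[3]=0)=0; Z[16]=0
i=17: i≥r, start 0; Z[17]=0
i=18: i≥r, start 0; Z[18]=0
i=19: i≥r, start 0; Z[19]=0
i=20: i≥r, start 0; Z[20]=0
i=21: i≥r, start 0; Z[21]=0
i=22: i≥r, start 0; Z[22]=0
i=23: i≥r, start 0; Z[23]=0
i=24: i≥r, start 0; Z[24]=0
i=25: i≥r, start 0; Z[25]=0
i=26: i≥r, start 0; Z[26]=4 grow→box=[26,30)
i=27: min(r-i=3, Z[1]=0)=0; Z[27]=0
i=28: min(r-i=2, Z[2]=0)=0; Z[28]=0
i=29: min(r-i=1, Z[3]=0)=0; Z[29]=0
i=30: i≥r, start 0; Z[30]=0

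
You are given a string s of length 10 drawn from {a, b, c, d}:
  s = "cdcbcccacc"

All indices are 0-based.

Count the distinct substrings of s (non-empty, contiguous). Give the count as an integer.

sorted suffixes:
  #0 SA[0]=7  'acc'
  #1 SA[1]=3  'bcccacc'
  #2 SA[2]=9  'c'
  #3 SA[3]=6  'cacc'
  #4 SA[4]=2  'cbcccacc'
  #5 SA[5]=8  'cc'
  #6 SA[6]=5  'ccacc'
  #7 SA[7]=4  'cccacc'
  #8 SA[8]=0  'cdcbcccacc'
  #9 SA[9]=1  'dcbcccacc'

SA = [7, 3, 9, 6, 2, 8, 5, 4, 0, 1]
rank  pair      lcp
   1  s[7:],s[3:]  0  ''
   2  s[3:],s[9:]  0  ''
   3  s[9:],s[6:]  1  'c'
   4  s[6:],s[2:]  1  'c'
   5  s[2:],s[8:]  1  'c'
   6  s[8:],s[5:]  2  'cc'
   7  s[5:],s[4:]  2  'cc'
   8  s[4:],s[0:]  1  'c'
   9  s[0:],s[1:]  0  ''

n(n+1)/2 = 10·11/2 = 55
Σ LCP = 0 + 0 + 0 + 1 + 1 + 1 + 2 + 2 + 1 + 0 = 8
distinct = 55 − 8 = 47

47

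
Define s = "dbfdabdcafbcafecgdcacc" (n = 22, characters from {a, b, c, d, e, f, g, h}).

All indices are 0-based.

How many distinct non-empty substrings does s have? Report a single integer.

232

rank | idx | suffix
   0 |   4 | abdcafbcafecgdcacc
   1 |  19 | acc
   2 |   8 | afbcafecgdcacc
   3 |  12 | afecgdcacc
   4 |  10 | bcafecgdcacc
   5 |   5 | bdcafbcafecgdcacc
   6 |   1 | bfdabdcafbcafecgdcacc
   7 |  21 | c
   8 |  18 | cacc
   9 |   7 | cafbcafecgdcacc
  10 |  11 | cafecgdcacc
  11 |  20 | cc
  12 |  15 | cgdcacc
  13 |   3 | dabdcafbcafecgdcacc
  14 |   0 | dbfdabdcafbcafecgdcacc
  15 |  17 | dcacc
  16 |   6 | dcafbcafecgdcacc
  17 |  14 | ecgdcacc
  18 |   9 | fbcafecgdcacc
  19 |   2 | fdabdcafbcafecgdcacc
  20 |  13 | fecgdcacc
  21 |  16 | gdcacc

SA = [4, 19, 8, 12, 10, 5, 1, 21, 18, 7, 11, 20, 15, 3, 0, 17, 6, 14, 9, 2, 13, 16]
[i] adj suffixes → lcp
  [1] 4/19 → 1 ('a')
  [2] 19/8 → 1 ('a')
  [3] 8/12 → 2 ('af')
  [4] 12/10 → 0 ('')
  [5] 10/5 → 1 ('b')
  [6] 5/1 → 1 ('b')
  [7] 1/21 → 0 ('')
  [8] 21/18 → 1 ('c')
  [9] 18/7 → 2 ('ca')
  [10] 7/11 → 3 ('caf')
  [11] 11/20 → 1 ('c')
  [12] 20/15 → 1 ('c')
  [13] 15/3 → 0 ('')
  [14] 3/0 → 1 ('d')
  [15] 0/17 → 1 ('d')
  [16] 17/6 → 3 ('dca')
  [17] 6/14 → 0 ('')
  [18] 14/9 → 0 ('')
  [19] 9/2 → 1 ('f')
  [20] 2/13 → 1 ('f')
  [21] 13/16 → 0 ('')

n(n+1)/2 = 22·23/2 = 253
Σ LCP = 0 + 1 + 1 + 2 + 0 + 1 + 1 + 0 + 1 + 2 + 3 + 1 + 1 + 0 + 1 + 1 + 3 + 0 + 0 + 1 + 1 + 0 = 21
distinct = 253 − 21 = 232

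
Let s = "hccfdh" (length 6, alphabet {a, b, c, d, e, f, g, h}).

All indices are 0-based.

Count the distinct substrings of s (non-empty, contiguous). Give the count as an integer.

19

sorted suffixes:
  #0 SA[0]=1  'ccfdh'
  #1 SA[1]=2  'cfdh'
  #2 SA[2]=4  'dh'
  #3 SA[3]=3  'fdh'
  #4 SA[4]=5  'h'
  #5 SA[5]=0  'hccfdh'

SA = [1, 2, 4, 3, 5, 0]
i: (SA[i-1],SA[i]) lcp shared
  1: (1,2) 1 'c'
  2: (2,4) 0 ''
  3: (4,3) 0 ''
  4: (3,5) 0 ''
  5: (5,0) 1 'h'

n(n+1)/2 = 6·7/2 = 21
Σ LCP = 0 + 1 + 0 + 0 + 0 + 1 = 2
distinct = 21 − 2 = 19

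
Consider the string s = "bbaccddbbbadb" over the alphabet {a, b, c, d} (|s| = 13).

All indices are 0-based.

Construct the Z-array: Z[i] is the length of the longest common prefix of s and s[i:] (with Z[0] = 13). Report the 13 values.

[13, 1, 0, 0, 0, 0, 0, 2, 3, 1, 0, 0, 1]

Z[0]=13
i=1: fresh scan; Z[1]=1 scan→box=[1,2)
i=2: fresh scan; Z[2]=0
i=3: fresh scan; Z[3]=0
i=4: fresh scan; Z[4]=0
i=5: fresh scan; Z[5]=0
i=6: fresh scan; Z[6]=0
i=7: fresh scan; Z[7]=2 scan→box=[7,9)
i=8: min(r-i=1, Z[1]=1)=1; Z[8]=3 scan→box=[8,11)
i=9: min(r-i=2, Z[1]=1)=1; Z[9]=1
i=10: min(r-i=1, Z[2]=0)=0; Z[10]=0
i=11: fresh scan; Z[11]=0
i=12: fresh scan; Z[12]=1 scan→box=[12,13)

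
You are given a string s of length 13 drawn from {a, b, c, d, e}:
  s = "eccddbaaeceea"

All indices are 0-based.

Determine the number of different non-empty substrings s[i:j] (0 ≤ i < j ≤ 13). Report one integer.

82

rank | idx | suffix
   0 |  12 | a
   1 |   6 | aaeceea
   2 |   7 | aeceea
   3 |   5 | baaeceea
   4 |   1 | ccddbaaeceea
   5 |   2 | cddbaaeceea
   6 |   9 | ceea
   7 |   4 | dbaaeceea
   8 |   3 | ddbaaeceea
   9 |  11 | ea
  10 |   0 | eccddbaaeceea
  11 |   8 | eceea
  12 |  10 | eea

SA = [12, 6, 7, 5, 1, 2, 9, 4, 3, 11, 0, 8, 10]
i: (SA[i-1],SA[i]) lcp shared
  1: (12,6) 1 'a'
  2: (6,7) 1 'a'
  3: (7,5) 0 ''
  4: (5,1) 0 ''
  5: (1,2) 1 'c'
  6: (2,9) 1 'c'
  7: (9,4) 0 ''
  8: (4,3) 1 'd'
  9: (3,11) 0 ''
  10: (11,0) 1 'e'
  11: (0,8) 2 'ec'
  12: (8,10) 1 'e'

n(n+1)/2 = 13·14/2 = 91
Σ LCP = 0 + 1 + 1 + 0 + 0 + 1 + 1 + 0 + 1 + 0 + 1 + 2 + 1 = 9
distinct = 91 − 9 = 82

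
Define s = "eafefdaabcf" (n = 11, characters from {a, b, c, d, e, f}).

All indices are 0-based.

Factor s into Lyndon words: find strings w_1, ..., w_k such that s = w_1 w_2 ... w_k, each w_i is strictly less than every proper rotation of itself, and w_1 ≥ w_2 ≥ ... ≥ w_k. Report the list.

["e", "afefd", "aabcf"]

emit factor 1: 'e' (i=0, period=1)
emit factor 2: 'afefd' (i=1, period=5)
emit factor 3: 'aabcf' (i=6, period=5)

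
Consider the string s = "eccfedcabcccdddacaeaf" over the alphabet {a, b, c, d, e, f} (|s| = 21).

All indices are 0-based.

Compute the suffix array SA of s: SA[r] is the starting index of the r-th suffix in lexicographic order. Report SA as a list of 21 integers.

sorted suffixes:
  #0 SA[0]=7  'abcccdddacaeaf'
  #1 SA[1]=15  'acaeaf'
  #2 SA[2]=17  'aeaf'
  #3 SA[3]=19  'af'
  #4 SA[4]=8  'bcccdddacaeaf'
  #5 SA[5]=6  'cabcccdddacaeaf'
  #6 SA[6]=16  'caeaf'
  #7 SA[7]=9  'cccdddacaeaf'
  #8 SA[8]=10  'ccdddacaeaf'
  #9 SA[9]=1  'ccfedcabcccdddacaeaf'
  #10 SA[10]=11  'cdddacaeaf'
  #11 SA[11]=2  'cfedcabcccdddacaeaf'
  #12 SA[12]=14  'dacaeaf'
  #13 SA[13]=5  'dcabcccdddacaeaf'
  #14 SA[14]=13  'ddacaeaf'
  #15 SA[15]=12  'dddacaeaf'
  #16 SA[16]=18  'eaf'
  #17 SA[17]=0  'eccfedcabcccdddacaeaf'
  #18 SA[18]=4  'edcabcccdddacaeaf'
  #19 SA[19]=20  'f'
  #20 SA[20]=3  'fedcabcccdddacaeaf'

[7, 15, 17, 19, 8, 6, 16, 9, 10, 1, 11, 2, 14, 5, 13, 12, 18, 0, 4, 20, 3]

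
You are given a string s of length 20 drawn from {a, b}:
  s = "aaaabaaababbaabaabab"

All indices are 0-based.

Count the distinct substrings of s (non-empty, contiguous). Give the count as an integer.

155

rank→(start, suffix):
  0 → (0, 'aaaabaaababbaabaabab')
  1 → (1, 'aaabaaababbaabaabab')
  2 → (5, 'aaababbaabaabab')
  3 → (2, 'aabaaababbaabaabab')
  4 → (12, 'aabaabab')
  5 → (15, 'aabab')
  6 → (6, 'aababbaabaabab')
  7 → (18, 'ab')
  8 → (3, 'abaaababbaabaabab')
  9 → (13, 'abaabab')
  10 → (16, 'abab')
  11 → (7, 'ababbaabaabab')
  12 → (9, 'abbaabaabab')
  13 → (19, 'b')
  14 → (4, 'baaababbaabaabab')
  15 → (11, 'baabaabab')
  16 → (14, 'baabab')
  17 → (17, 'bab')
  18 → (8, 'babbaabaabab')
  19 → (10, 'bbaabaabab')

SA = [0, 1, 5, 2, 12, 15, 6, 18, 3, 13, 16, 7, 9, 19, 4, 11, 14, 17, 8, 10]
rank  pair      lcp
   1  s[0:],s[1:]  3  'aaa'
   2  s[1:],s[5:]  5  'aaaba'
   3  s[5:],s[2:]  2  'aa'
   4  s[2:],s[12:]  5  'aabaa'
   5  s[12:],s[15:]  4  'aaba'
   6  s[15:],s[6:]  5  'aabab'
   7  s[6:],s[18:]  1  'a'
   8  s[18:],s[3:]  2  'ab'
   9  s[3:],s[13:]  4  'abaa'
  10  s[13:],s[16:]  3  'aba'
  11  s[16:],s[7:]  4  'abab'
  12  s[7:],s[9:]  2  'ab'
  13  s[9:],s[19:]  0  ''
  14  s[19:],s[4:]  1  'b'
  15  s[4:],s[11:]  3  'baa'
  16  s[11:],s[14:]  5  'baaba'
  17  s[14:],s[17:]  2  'ba'
  18  s[17:],s[8:]  3  'bab'
  19  s[8:],s[10:]  1  'b'

n(n+1)/2 = 20·21/2 = 210
Σ LCP = 0 + 3 + 5 + 2 + 5 + 4 + 5 + 1 + 2 + 4 + 3 + 4 + 2 + 0 + 1 + 3 + 5 + 2 + 3 + 1 = 55
distinct = 210 − 55 = 155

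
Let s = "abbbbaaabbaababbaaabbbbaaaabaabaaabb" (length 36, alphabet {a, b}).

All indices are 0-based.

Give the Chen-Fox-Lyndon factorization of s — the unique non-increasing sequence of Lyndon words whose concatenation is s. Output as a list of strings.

["abbbb", "aaabbaababbaaabbbb", "aaaabaabaaabb"]

emit factor 1: 'abbbb' (i=0, period=5)
emit factor 2: 'aaabbaababbaaabbbb' (i=5, period=18)
emit factor 3: 'aaaabaabaaabb' (i=23, period=13)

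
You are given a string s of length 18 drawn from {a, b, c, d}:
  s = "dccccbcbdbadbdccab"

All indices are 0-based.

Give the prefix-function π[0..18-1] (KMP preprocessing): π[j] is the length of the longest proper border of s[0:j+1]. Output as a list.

π[0] = 0
j=1 s[j]='c': π[1]=0 (border '')
j=2 s[j]='c': π[2]=0 (border '')
j=3 s[j]='c': π[3]=0 (border '')
j=4 s[j]='c': π[4]=0 (border '')
j=5 s[j]='b': π[5]=0 (border '')
j=6 s[j]='c': π[6]=0 (border '')
j=7 s[j]='b': π[7]=0 (border '')
j=8 s[j]='d': π[8]=1 (border 'd')
j=9 s[j]='b': k: 1→0; π[9]=0 (border '')
j=10 s[j]='a': π[10]=0 (border '')
j=11 s[j]='d': π[11]=1 (border 'd')
j=12 s[j]='b': k: 1→0; π[12]=0 (border '')
j=13 s[j]='d': π[13]=1 (border 'd')
j=14 s[j]='c': π[14]=2 (border 'dc')
j=15 s[j]='c': π[15]=3 (border 'dcc')
j=16 s[j]='a': k: 3→0; π[16]=0 (border '')
j=17 s[j]='b': π[17]=0 (border '')

[0, 0, 0, 0, 0, 0, 0, 0, 1, 0, 0, 1, 0, 1, 2, 3, 0, 0]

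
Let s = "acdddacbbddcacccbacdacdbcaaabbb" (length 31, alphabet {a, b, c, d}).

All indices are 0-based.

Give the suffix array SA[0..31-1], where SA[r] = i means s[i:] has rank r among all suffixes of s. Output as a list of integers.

[25, 26, 27, 5, 12, 17, 20, 0, 30, 16, 29, 28, 7, 23, 8, 24, 11, 15, 6, 14, 13, 18, 21, 1, 4, 19, 22, 10, 3, 9, 2]

rank | idx | suffix
   0 |  25 | aaabbb
   1 |  26 | aabbb
   2 |  27 | abbb
   3 |   5 | acbbddcacccbacdacdbcaaabbb
   4 |  12 | acccbacdacdbcaaabbb
   5 |  17 | acdacdbcaaabbb
   6 |  20 | acdbcaaabbb
   7 |   0 | acdddacbbddcacccbacdacdbcaaabbb
   8 |  30 | b
   9 |  16 | bacdacdbcaaabbb
  10 |  29 | bb
  11 |  28 | bbb
  12 |   7 | bbddcacccbacdacdbcaaabbb
  13 |  23 | bcaaabbb
  14 |   8 | bddcacccbacdacdbcaaabbb
  15 |  24 | caaabbb
  16 |  11 | cacccbacdacdbcaaabbb
  17 |  15 | cbacdacdbcaaabbb
  18 |   6 | cbbddcacccbacdacdbcaaabbb
  19 |  14 | ccbacdacdbcaaabbb
  20 |  13 | cccbacdacdbcaaabbb
  21 |  18 | cdacdbcaaabbb
  22 |  21 | cdbcaaabbb
  23 |   1 | cdddacbbddcacccbacdacdbcaaabbb
  24 |   4 | dacbbddcacccbacdacdbcaaabbb
  25 |  19 | dacdbcaaabbb
  26 |  22 | dbcaaabbb
  27 |  10 | dcacccbacdacdbcaaabbb
  28 |   3 | ddacbbddcacccbacdacdbcaaabbb
  29 |   9 | ddcacccbacdacdbcaaabbb
  30 |   2 | dddacbbddcacccbacdacdbcaaabbb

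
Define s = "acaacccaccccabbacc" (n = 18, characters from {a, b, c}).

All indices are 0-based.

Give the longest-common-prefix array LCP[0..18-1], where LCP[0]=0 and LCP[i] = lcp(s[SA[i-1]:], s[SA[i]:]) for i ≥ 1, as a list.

[0, 1, 1, 2, 3, 4, 0, 1, 0, 1, 2, 2, 1, 2, 3, 2, 4, 3]

rank | idx | suffix
   0 |   2 | aacccaccccabbacc
   1 |  12 | abbacc
   2 |   0 | acaacccaccccabbacc
   3 |  15 | acc
   4 |   3 | acccaccccabbacc
   5 |   7 | accccabbacc
   6 |  14 | bacc
   7 |  13 | bbacc
   8 |  17 | c
   9 |   1 | caacccaccccabbacc
  10 |  11 | cabbacc
  11 |   6 | caccccabbacc
  12 |  16 | cc
  13 |  10 | ccabbacc
  14 |   5 | ccaccccabbacc
  15 |   9 | cccabbacc
  16 |   4 | cccaccccabbacc
  17 |   8 | ccccabbacc

SA = [2, 12, 0, 15, 3, 7, 14, 13, 17, 1, 11, 6, 16, 10, 5, 9, 4, 8]
rank  pair      lcp
   1  s[2:],s[12:]  1  'a'
   2  s[12:],s[0:]  1  'a'
   3  s[0:],s[15:]  2  'ac'
   4  s[15:],s[3:]  3  'acc'
   5  s[3:],s[7:]  4  'accc'
   6  s[7:],s[14:]  0  ''
   7  s[14:],s[13:]  1  'b'
   8  s[13:],s[17:]  0  ''
   9  s[17:],s[1:]  1  'c'
  10  s[1:],s[11:]  2  'ca'
  11  s[11:],s[6:]  2  'ca'
  12  s[6:],s[16:]  1  'c'
  13  s[16:],s[10:]  2  'cc'
  14  s[10:],s[5:]  3  'cca'
  15  s[5:],s[9:]  2  'cc'
  16  s[9:],s[4:]  4  'ccca'
  17  s[4:],s[8:]  3  'ccc'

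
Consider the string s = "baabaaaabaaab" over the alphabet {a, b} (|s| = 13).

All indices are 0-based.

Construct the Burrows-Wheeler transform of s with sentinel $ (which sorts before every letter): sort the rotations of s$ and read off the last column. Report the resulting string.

bbbaabaaaaaaa$

rank  rotation        last
    0  $baabaaaabaaab  b
    1  aaaabaaab$baab  b
    2  aaab$baabaaaab  b
    3  aaabaaab$baaba  a
    4  aab$baabaaaaba  a
    5  aabaaaabaaab$b  b
    6  aabaaab$baabaa  a
    7  ab$baabaaaabaa  a
    8  abaaaabaaab$ba  a
    9  abaaab$baabaaa  a
   10  b$baabaaaabaaa  a
   11  baaaabaaab$baa  a
   12  baaab$baabaaaa  a
   13  baabaaaabaaab$  $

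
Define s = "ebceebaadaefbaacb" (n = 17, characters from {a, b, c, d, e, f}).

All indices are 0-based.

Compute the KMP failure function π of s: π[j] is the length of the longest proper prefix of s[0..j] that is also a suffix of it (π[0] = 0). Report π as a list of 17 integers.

π[0] = 0
j=1 s[j]='b': π[1]=0 (border '')
j=2 s[j]='c': π[2]=0 (border '')
j=3 s[j]='e': π[3]=1 (border 'e')
j=4 s[j]='e': k: 1→0; π[4]=1 (border 'e')
j=5 s[j]='b': π[5]=2 (border 'eb')
j=6 s[j]='a': k: 2→0; π[6]=0 (border '')
j=7 s[j]='a': π[7]=0 (border '')
j=8 s[j]='d': π[8]=0 (border '')
j=9 s[j]='a': π[9]=0 (border '')
j=10 s[j]='e': π[10]=1 (border 'e')
j=11 s[j]='f': k: 1→0; π[11]=0 (border '')
j=12 s[j]='b': π[12]=0 (border '')
j=13 s[j]='a': π[13]=0 (border '')
j=14 s[j]='a': π[14]=0 (border '')
j=15 s[j]='c': π[15]=0 (border '')
j=16 s[j]='b': π[16]=0 (border '')

[0, 0, 0, 1, 1, 2, 0, 0, 0, 0, 1, 0, 0, 0, 0, 0, 0]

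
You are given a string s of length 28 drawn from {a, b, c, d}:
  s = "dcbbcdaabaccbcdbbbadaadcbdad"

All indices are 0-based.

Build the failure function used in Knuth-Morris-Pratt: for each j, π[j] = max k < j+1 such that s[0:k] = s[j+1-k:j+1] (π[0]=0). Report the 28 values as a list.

[0, 0, 0, 0, 0, 1, 0, 0, 0, 0, 0, 0, 0, 0, 1, 0, 0, 0, 0, 1, 0, 0, 1, 2, 3, 1, 0, 1]

π[0] = 0
j=1 s[j]='c': π[1]=0 (border '')
j=2 s[j]='b': π[2]=0 (border '')
j=3 s[j]='b': π[3]=0 (border '')
j=4 s[j]='c': π[4]=0 (border '')
j=5 s[j]='d': π[5]=1 (border 'd')
j=6 s[j]='a': k: 1→0; π[6]=0 (border '')
j=7 s[j]='a': π[7]=0 (border '')
j=8 s[j]='b': π[8]=0 (border '')
j=9 s[j]='a': π[9]=0 (border '')
j=10 s[j]='c': π[10]=0 (border '')
j=11 s[j]='c': π[11]=0 (border '')
j=12 s[j]='b': π[12]=0 (border '')
j=13 s[j]='c': π[13]=0 (border '')
j=14 s[j]='d': π[14]=1 (border 'd')
j=15 s[j]='b': k: 1→0; π[15]=0 (border '')
j=16 s[j]='b': π[16]=0 (border '')
j=17 s[j]='b': π[17]=0 (border '')
j=18 s[j]='a': π[18]=0 (border '')
j=19 s[j]='d': π[19]=1 (border 'd')
j=20 s[j]='a': k: 1→0; π[20]=0 (border '')
j=21 s[j]='a': π[21]=0 (border '')
j=22 s[j]='d': π[22]=1 (border 'd')
j=23 s[j]='c': π[23]=2 (border 'dc')
j=24 s[j]='b': π[24]=3 (border 'dcb')
j=25 s[j]='d': k: 3→0; π[25]=1 (border 'd')
j=26 s[j]='a': k: 1→0; π[26]=0 (border '')
j=27 s[j]='d': π[27]=1 (border 'd')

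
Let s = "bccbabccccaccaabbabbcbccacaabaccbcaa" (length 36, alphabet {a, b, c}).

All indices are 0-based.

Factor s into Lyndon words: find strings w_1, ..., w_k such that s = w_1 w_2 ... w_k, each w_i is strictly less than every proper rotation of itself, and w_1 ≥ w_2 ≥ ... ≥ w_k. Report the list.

["bcc", "b", "abccccacc", "aabbabbcbccac", "aabaccbc", "a", "a"]

emit factor 1: 'bcc' (i=0, period=3)
emit factor 2: 'b' (i=3, period=1)
emit factor 3: 'abccccacc' (i=4, period=9)
emit factor 4: 'aabbabbcbccac' (i=13, period=13)
emit factor 5: 'aabaccbc' (i=26, period=8)
emit factor 6: 'a' (i=34, period=1)
emit factor 7: 'a' (i=35, period=1)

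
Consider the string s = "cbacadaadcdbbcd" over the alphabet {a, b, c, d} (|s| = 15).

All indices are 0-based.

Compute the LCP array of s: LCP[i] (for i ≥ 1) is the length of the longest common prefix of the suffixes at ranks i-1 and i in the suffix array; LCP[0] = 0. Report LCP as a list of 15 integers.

[0, 1, 1, 2, 0, 1, 1, 0, 1, 1, 2, 0, 1, 1, 1]

rank→(start, suffix):
  0 → (6, 'aadcdbbcd')
  1 → (2, 'acadaadcdbbcd')
  2 → (4, 'adaadcdbbcd')
  3 → (7, 'adcdbbcd')
  4 → (1, 'bacadaadcdbbcd')
  5 → (11, 'bbcd')
  6 → (12, 'bcd')
  7 → (3, 'cadaadcdbbcd')
  8 → (0, 'cbacadaadcdbbcd')
  9 → (13, 'cd')
  10 → (9, 'cdbbcd')
  11 → (14, 'd')
  12 → (5, 'daadcdbbcd')
  13 → (10, 'dbbcd')
  14 → (8, 'dcdbbcd')

SA = [6, 2, 4, 7, 1, 11, 12, 3, 0, 13, 9, 14, 5, 10, 8]
i: (SA[i-1],SA[i]) lcp shared
  1: (6,2) 1 'a'
  2: (2,4) 1 'a'
  3: (4,7) 2 'ad'
  4: (7,1) 0 ''
  5: (1,11) 1 'b'
  6: (11,12) 1 'b'
  7: (12,3) 0 ''
  8: (3,0) 1 'c'
  9: (0,13) 1 'c'
  10: (13,9) 2 'cd'
  11: (9,14) 0 ''
  12: (14,5) 1 'd'
  13: (5,10) 1 'd'
  14: (10,8) 1 'd'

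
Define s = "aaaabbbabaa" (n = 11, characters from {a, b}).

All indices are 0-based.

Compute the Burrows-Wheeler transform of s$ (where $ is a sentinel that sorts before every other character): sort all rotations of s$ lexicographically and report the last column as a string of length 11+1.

aab$aabaabba

rank  rotation      last
    0  $aaaabbbabaa  a
    1  a$aaaabbbaba  a
    2  aa$aaaabbbab  b
    3  aaaabbbabaa$  $
    4  aaabbbabaa$a  a
    5  aabbbabaa$aa  a
    6  abaa$aaaabbb  b
    7  abbbabaa$aaa  a
    8  baa$aaaabbba  a
    9  babaa$aaaabb  b
   10  bbabaa$aaaab  b
   11  bbbabaa$aaaa  a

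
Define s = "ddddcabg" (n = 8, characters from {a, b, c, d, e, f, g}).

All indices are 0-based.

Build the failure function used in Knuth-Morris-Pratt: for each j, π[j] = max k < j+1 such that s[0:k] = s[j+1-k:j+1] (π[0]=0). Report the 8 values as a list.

π[0] = 0
j=1 s[j]='d': π[1]=1 (border 'd')
j=2 s[j]='d': π[2]=2 (border 'dd')
j=3 s[j]='d': π[3]=3 (border 'ddd')
j=4 s[j]='c': k: 3→2→1→0; π[4]=0 (border '')
j=5 s[j]='a': π[5]=0 (border '')
j=6 s[j]='b': π[6]=0 (border '')
j=7 s[j]='g': π[7]=0 (border '')

[0, 1, 2, 3, 0, 0, 0, 0]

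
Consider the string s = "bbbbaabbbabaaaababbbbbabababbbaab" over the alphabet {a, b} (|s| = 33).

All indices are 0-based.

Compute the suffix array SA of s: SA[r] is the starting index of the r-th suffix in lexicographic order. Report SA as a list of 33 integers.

[11, 12, 30, 13, 4, 31, 9, 22, 24, 14, 26, 5, 16, 32, 10, 29, 3, 8, 21, 23, 25, 15, 28, 2, 7, 20, 27, 1, 6, 19, 0, 18, 17]

rank | idx | suffix
   0 |  11 | aaaababbbbbabababbbaab
   1 |  12 | aaababbbbbabababbbaab
   2 |  30 | aab
   3 |  13 | aababbbbbabababbbaab
   4 |   4 | aabbbabaaaababbbbbabababbbaab
   5 |  31 | ab
   6 |   9 | abaaaababbbbbabababbbaab
   7 |  22 | abababbbaab
   8 |  24 | ababbbaab
   9 |  14 | ababbbbbabababbbaab
  10 |  26 | abbbaab
  11 |   5 | abbbabaaaababbbbbabababbbaab
  12 |  16 | abbbbbabababbbaab
  13 |  32 | b
  14 |  10 | baaaababbbbbabababbbaab
  15 |  29 | baab
  16 |   3 | baabbbabaaaababbbbbabababbbaab
  17 |   8 | babaaaababbbbbabababbbaab
  18 |  21 | babababbbaab
  19 |  23 | bababbbaab
  20 |  25 | babbbaab
  21 |  15 | babbbbbabababbbaab
  22 |  28 | bbaab
  23 |   2 | bbaabbbabaaaababbbbbabababbbaab
  24 |   7 | bbabaaaababbbbbabababbbaab
  25 |  20 | bbabababbbaab
  26 |  27 | bbbaab
  27 |   1 | bbbaabbbabaaaababbbbbabababbbaab
  28 |   6 | bbbabaaaababbbbbabababbbaab
  29 |  19 | bbbabababbbaab
  30 |   0 | bbbbaabbbabaaaababbbbbabababbbaab
  31 |  18 | bbbbabababbbaab
  32 |  17 | bbbbbabababbbaab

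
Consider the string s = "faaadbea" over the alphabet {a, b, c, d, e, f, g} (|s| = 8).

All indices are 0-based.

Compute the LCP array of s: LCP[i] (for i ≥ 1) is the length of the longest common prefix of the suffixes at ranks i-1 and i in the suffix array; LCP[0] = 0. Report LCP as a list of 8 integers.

sorted suffixes:
  #0 SA[0]=7  'a'
  #1 SA[1]=1  'aaadbea'
  #2 SA[2]=2  'aadbea'
  #3 SA[3]=3  'adbea'
  #4 SA[4]=5  'bea'
  #5 SA[5]=4  'dbea'
  #6 SA[6]=6  'ea'
  #7 SA[7]=0  'faaadbea'

SA = [7, 1, 2, 3, 5, 4, 6, 0]
rank  pair      lcp
   1  s[7:],s[1:]  1  'a'
   2  s[1:],s[2:]  2  'aa'
   3  s[2:],s[3:]  1  'a'
   4  s[3:],s[5:]  0  ''
   5  s[5:],s[4:]  0  ''
   6  s[4:],s[6:]  0  ''
   7  s[6:],s[0:]  0  ''

[0, 1, 2, 1, 0, 0, 0, 0]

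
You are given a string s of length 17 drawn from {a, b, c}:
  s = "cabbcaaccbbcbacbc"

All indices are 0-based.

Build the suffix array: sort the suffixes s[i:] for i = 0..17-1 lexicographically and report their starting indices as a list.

[5, 1, 13, 6, 12, 2, 9, 15, 3, 10, 16, 4, 0, 11, 8, 14, 7]

rank→(start, suffix):
  0 → (5, 'aaccbbcbacbc')
  1 → (1, 'abbcaaccbbcbacbc')
  2 → (13, 'acbc')
  3 → (6, 'accbbcbacbc')
  4 → (12, 'bacbc')
  5 → (2, 'bbcaaccbbcbacbc')
  6 → (9, 'bbcbacbc')
  7 → (15, 'bc')
  8 → (3, 'bcaaccbbcbacbc')
  9 → (10, 'bcbacbc')
  10 → (16, 'c')
  11 → (4, 'caaccbbcbacbc')
  12 → (0, 'cabbcaaccbbcbacbc')
  13 → (11, 'cbacbc')
  14 → (8, 'cbbcbacbc')
  15 → (14, 'cbc')
  16 → (7, 'ccbbcbacbc')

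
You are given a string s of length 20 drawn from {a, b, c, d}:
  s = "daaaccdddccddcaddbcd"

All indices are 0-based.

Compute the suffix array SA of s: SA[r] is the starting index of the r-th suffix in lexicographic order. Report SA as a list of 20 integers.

rank→(start, suffix):
  0 → (1, 'aaaccdddccddcaddbcd')
  1 → (2, 'aaccdddccddcaddbcd')
  2 → (3, 'accdddccddcaddbcd')
  3 → (14, 'addbcd')
  4 → (17, 'bcd')
  5 → (13, 'caddbcd')
  6 → (9, 'ccddcaddbcd')
  7 → (4, 'ccdddccddcaddbcd')
  8 → (18, 'cd')
  9 → (10, 'cddcaddbcd')
  10 → (5, 'cdddccddcaddbcd')
  11 → (19, 'd')
  12 → (0, 'daaaccdddccddcaddbcd')
  13 → (16, 'dbcd')
  14 → (12, 'dcaddbcd')
  15 → (8, 'dccddcaddbcd')
  16 → (15, 'ddbcd')
  17 → (11, 'ddcaddbcd')
  18 → (7, 'ddccddcaddbcd')
  19 → (6, 'dddccddcaddbcd')

[1, 2, 3, 14, 17, 13, 9, 4, 18, 10, 5, 19, 0, 16, 12, 8, 15, 11, 7, 6]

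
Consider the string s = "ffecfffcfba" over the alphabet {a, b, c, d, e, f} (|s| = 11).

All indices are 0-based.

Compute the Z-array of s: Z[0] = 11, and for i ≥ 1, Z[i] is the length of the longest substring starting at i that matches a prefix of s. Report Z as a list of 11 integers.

[11, 1, 0, 0, 2, 2, 1, 0, 1, 0, 0]

Z[0]=11
i=1: outside box; Z[1]=1 grow→box=[1,2)
i=2: outside box; Z[2]=0
i=3: outside box; Z[3]=0
i=4: outside box; Z[4]=2 grow→box=[4,6)
i=5: min(r-i=1, Z[1]=1)=1; Z[5]=2 grow→box=[5,7)
i=6: min(r-i=1, Z[1]=1)=1; Z[6]=1
i=7: outside box; Z[7]=0
i=8: outside box; Z[8]=1 grow→box=[8,9)
i=9: outside box; Z[9]=0
i=10: outside box; Z[10]=0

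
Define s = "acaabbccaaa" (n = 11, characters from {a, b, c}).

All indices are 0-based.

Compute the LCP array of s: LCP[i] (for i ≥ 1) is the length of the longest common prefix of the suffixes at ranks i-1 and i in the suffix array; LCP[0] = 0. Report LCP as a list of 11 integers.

rank→(start, suffix):
  0 → (10, 'a')
  1 → (9, 'aa')
  2 → (8, 'aaa')
  3 → (2, 'aabbccaaa')
  4 → (3, 'abbccaaa')
  5 → (0, 'acaabbccaaa')
  6 → (4, 'bbccaaa')
  7 → (5, 'bccaaa')
  8 → (7, 'caaa')
  9 → (1, 'caabbccaaa')
  10 → (6, 'ccaaa')

SA = [10, 9, 8, 2, 3, 0, 4, 5, 7, 1, 6]
rank  pair      lcp
   1  s[10:],s[9:]  1  'a'
   2  s[9:],s[8:]  2  'aa'
   3  s[8:],s[2:]  2  'aa'
   4  s[2:],s[3:]  1  'a'
   5  s[3:],s[0:]  1  'a'
   6  s[0:],s[4:]  0  ''
   7  s[4:],s[5:]  1  'b'
   8  s[5:],s[7:]  0  ''
   9  s[7:],s[1:]  3  'caa'
  10  s[1:],s[6:]  1  'c'

[0, 1, 2, 2, 1, 1, 0, 1, 0, 3, 1]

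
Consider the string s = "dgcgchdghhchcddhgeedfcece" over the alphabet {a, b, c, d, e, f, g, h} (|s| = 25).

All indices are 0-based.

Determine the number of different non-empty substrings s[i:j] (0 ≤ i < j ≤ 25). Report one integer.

rank→(start, suffix):
  0 → (12, 'cddhgeedfcece')
  1 → (23, 'ce')
  2 → (21, 'cece')
  3 → (2, 'cgchdghhchcddhgeedfcece')
  4 → (10, 'chcddhgeedfcece')
  5 → (4, 'chdghhchcddhgeedfcece')
  6 → (13, 'ddhgeedfcece')
  7 → (19, 'dfcece')
  8 → (0, 'dgcgchdghhchcddhgeedfcece')
  9 → (6, 'dghhchcddhgeedfcece')
  10 → (14, 'dhgeedfcece')
  11 → (24, 'e')
  12 → (22, 'ece')
  13 → (18, 'edfcece')
  14 → (17, 'eedfcece')
  15 → (20, 'fcece')
  16 → (1, 'gcgchdghhchcddhgeedfcece')
  17 → (3, 'gchdghhchcddhgeedfcece')
  18 → (16, 'geedfcece')
  19 → (7, 'ghhchcddhgeedfcece')
  20 → (11, 'hcddhgeedfcece')
  21 → (9, 'hchcddhgeedfcece')
  22 → (5, 'hdghhchcddhgeedfcece')
  23 → (15, 'hgeedfcece')
  24 → (8, 'hhchcddhgeedfcece')

SA = [12, 23, 21, 2, 10, 4, 13, 19, 0, 6, 14, 24, 22, 18, 17, 20, 1, 3, 16, 7, 11, 9, 5, 15, 8]
rank  pair      lcp
   1  s[12:],s[23:]  1  'c'
   2  s[23:],s[21:]  2  'ce'
   3  s[21:],s[2:]  1  'c'
   4  s[2:],s[10:]  1  'c'
   5  s[10:],s[4:]  2  'ch'
   6  s[4:],s[13:]  0  ''
   7  s[13:],s[19:]  1  'd'
   8  s[19:],s[0:]  1  'd'
   9  s[0:],s[6:]  2  'dg'
  10  s[6:],s[14:]  1  'd'
  11  s[14:],s[24:]  0  ''
  12  s[24:],s[22:]  1  'e'
  13  s[22:],s[18:]  1  'e'
  14  s[18:],s[17:]  1  'e'
  15  s[17:],s[20:]  0  ''
  16  s[20:],s[1:]  0  ''
  17  s[1:],s[3:]  2  'gc'
  18  s[3:],s[16:]  1  'g'
  19  s[16:],s[7:]  1  'g'
  20  s[7:],s[11:]  0  ''
  21  s[11:],s[9:]  2  'hc'
  22  s[9:],s[5:]  1  'h'
  23  s[5:],s[15:]  1  'h'
  24  s[15:],s[8:]  1  'h'

n(n+1)/2 = 25·26/2 = 325
Σ LCP = 0 + 1 + 2 + 1 + 1 + 2 + 0 + 1 + 1 + 2 + 1 + 0 + 1 + 1 + 1 + 0 + 0 + 2 + 1 + 1 + 0 + 2 + 1 + 1 + 1 = 24
distinct = 325 − 24 = 301

301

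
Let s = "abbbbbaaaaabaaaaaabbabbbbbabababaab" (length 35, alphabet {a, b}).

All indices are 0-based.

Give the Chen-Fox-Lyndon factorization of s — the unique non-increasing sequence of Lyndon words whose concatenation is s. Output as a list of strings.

["abbbbb", "aaaaab", "aaaaaabbabbbbbabababaab"]

emit factor 1: 'abbbbb' (i=0, period=6)
emit factor 2: 'aaaaab' (i=6, period=6)
emit factor 3: 'aaaaaabbabbbbbabababaab' (i=12, period=23)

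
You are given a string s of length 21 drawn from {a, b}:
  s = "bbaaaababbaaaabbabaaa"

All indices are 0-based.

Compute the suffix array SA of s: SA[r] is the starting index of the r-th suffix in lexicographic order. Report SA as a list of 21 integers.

[20, 19, 18, 2, 10, 3, 11, 4, 12, 16, 5, 7, 13, 17, 1, 9, 15, 6, 0, 8, 14]

rank→(start, suffix):
  0 → (20, 'a')
  1 → (19, 'aa')
  2 → (18, 'aaa')
  3 → (2, 'aaaababbaaaabbabaaa')
  4 → (10, 'aaaabbabaaa')
  5 → (3, 'aaababbaaaabbabaaa')
  6 → (11, 'aaabbabaaa')
  7 → (4, 'aababbaaaabbabaaa')
  8 → (12, 'aabbabaaa')
  9 → (16, 'abaaa')
  10 → (5, 'ababbaaaabbabaaa')
  11 → (7, 'abbaaaabbabaaa')
  12 → (13, 'abbabaaa')
  13 → (17, 'baaa')
  14 → (1, 'baaaababbaaaabbabaaa')
  15 → (9, 'baaaabbabaaa')
  16 → (15, 'babaaa')
  17 → (6, 'babbaaaabbabaaa')
  18 → (0, 'bbaaaababbaaaabbabaaa')
  19 → (8, 'bbaaaabbabaaa')
  20 → (14, 'bbabaaa')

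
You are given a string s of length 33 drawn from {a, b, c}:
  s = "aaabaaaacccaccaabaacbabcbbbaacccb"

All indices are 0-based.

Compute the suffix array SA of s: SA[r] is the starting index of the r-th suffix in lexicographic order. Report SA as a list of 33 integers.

rank | idx | suffix
   0 |   4 | aaaacccaccaabaacbabcbbbaacccb
   1 |   0 | aaabaaaacccaccaabaacbabcbbbaacccb
   2 |   5 | aaacccaccaabaacbabcbbbaacccb
   3 |   1 | aabaaaacccaccaabaacbabcbbbaacccb
   4 |  14 | aabaacbabcbbbaacccb
   5 |  17 | aacbabcbbbaacccb
   6 |   6 | aacccaccaabaacbabcbbbaacccb
   7 |  27 | aacccb
   8 |   2 | abaaaacccaccaabaacbabcbbbaacccb
   9 |  15 | abaacbabcbbbaacccb
  10 |  21 | abcbbbaacccb
  11 |  18 | acbabcbbbaacccb
  12 |  11 | accaabaacbabcbbbaacccb
  13 |   7 | acccaccaabaacbabcbbbaacccb
  14 |  28 | acccb
  15 |  32 | b
  16 |   3 | baaaacccaccaabaacbabcbbbaacccb
  17 |  16 | baacbabcbbbaacccb
  18 |  26 | baacccb
  19 |  20 | babcbbbaacccb
  20 |  25 | bbaacccb
  21 |  24 | bbbaacccb
  22 |  22 | bcbbbaacccb
  23 |  13 | caabaacbabcbbbaacccb
  24 |  10 | caccaabaacbabcbbbaacccb
  25 |  31 | cb
  26 |  19 | cbabcbbbaacccb
  27 |  23 | cbbbaacccb
  28 |  12 | ccaabaacbabcbbbaacccb
  29 |   9 | ccaccaabaacbabcbbbaacccb
  30 |  30 | ccb
  31 |   8 | cccaccaabaacbabcbbbaacccb
  32 |  29 | cccb

[4, 0, 5, 1, 14, 17, 6, 27, 2, 15, 21, 18, 11, 7, 28, 32, 3, 16, 26, 20, 25, 24, 22, 13, 10, 31, 19, 23, 12, 9, 30, 8, 29]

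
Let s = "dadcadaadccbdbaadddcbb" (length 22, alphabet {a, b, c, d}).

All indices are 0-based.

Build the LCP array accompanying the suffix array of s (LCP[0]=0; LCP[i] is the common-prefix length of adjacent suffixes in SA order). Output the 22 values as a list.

[0, 3, 1, 2, 3, 2, 0, 1, 1, 1, 0, 1, 2, 1, 0, 2, 1, 1, 2, 2, 1, 2]

rank | idx | suffix
   0 |   6 | aadccbdbaadddcbb
   1 |  14 | aadddcbb
   2 |   4 | adaadccbdbaadddcbb
   3 |   1 | adcadaadccbdbaadddcbb
   4 |   7 | adccbdbaadddcbb
   5 |  15 | adddcbb
   6 |  21 | b
   7 |  13 | baadddcbb
   8 |  20 | bb
   9 |  11 | bdbaadddcbb
  10 |   3 | cadaadccbdbaadddcbb
  11 |  19 | cbb
  12 |  10 | cbdbaadddcbb
  13 |   9 | ccbdbaadddcbb
  14 |   5 | daadccbdbaadddcbb
  15 |   0 | dadcadaadccbdbaadddcbb
  16 |  12 | dbaadddcbb
  17 |   2 | dcadaadccbdbaadddcbb
  18 |  18 | dcbb
  19 |   8 | dccbdbaadddcbb
  20 |  17 | ddcbb
  21 |  16 | dddcbb

SA = [6, 14, 4, 1, 7, 15, 21, 13, 20, 11, 3, 19, 10, 9, 5, 0, 12, 2, 18, 8, 17, 16]
i: (SA[i-1],SA[i]) lcp shared
  1: (6,14) 3 'aad'
  2: (14,4) 1 'a'
  3: (4,1) 2 'ad'
  4: (1,7) 3 'adc'
  5: (7,15) 2 'ad'
  6: (15,21) 0 ''
  7: (21,13) 1 'b'
  8: (13,20) 1 'b'
  9: (20,11) 1 'b'
  10: (11,3) 0 ''
  11: (3,19) 1 'c'
  12: (19,10) 2 'cb'
  13: (10,9) 1 'c'
  14: (9,5) 0 ''
  15: (5,0) 2 'da'
  16: (0,12) 1 'd'
  17: (12,2) 1 'd'
  18: (2,18) 2 'dc'
  19: (18,8) 2 'dc'
  20: (8,17) 1 'd'
  21: (17,16) 2 'dd'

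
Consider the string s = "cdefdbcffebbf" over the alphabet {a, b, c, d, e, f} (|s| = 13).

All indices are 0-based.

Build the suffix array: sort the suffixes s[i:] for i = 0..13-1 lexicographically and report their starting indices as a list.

rank→(start, suffix):
  0 → (10, 'bbf')
  1 → (5, 'bcffebbf')
  2 → (11, 'bf')
  3 → (0, 'cdefdbcffebbf')
  4 → (6, 'cffebbf')
  5 → (4, 'dbcffebbf')
  6 → (1, 'defdbcffebbf')
  7 → (9, 'ebbf')
  8 → (2, 'efdbcffebbf')
  9 → (12, 'f')
  10 → (3, 'fdbcffebbf')
  11 → (8, 'febbf')
  12 → (7, 'ffebbf')

[10, 5, 11, 0, 6, 4, 1, 9, 2, 12, 3, 8, 7]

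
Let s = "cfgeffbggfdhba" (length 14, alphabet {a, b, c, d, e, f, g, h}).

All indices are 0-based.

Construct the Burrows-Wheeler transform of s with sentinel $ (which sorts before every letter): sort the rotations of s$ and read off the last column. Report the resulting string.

rank  rotation         last
    0  $cfgeffbggfdhba  a
    1  a$cfgeffbggfdhb  b
    2  ba$cfgeffbggfdh  h
    3  bggfdhba$cfgeff  f
    4  cfgeffbggfdhba$  $
    5  dhba$cfgeffbggf  f
    6  effbggfdhba$cfg  g
    7  fbggfdhba$cfgef  f
    8  fdhba$cfgeffbgg  g
    9  ffbggfdhba$cfge  e
   10  fgeffbggfdhba$c  c
   11  geffbggfdhba$cf  f
   12  gfdhba$cfgeffbg  g
   13  ggfdhba$cfgeffb  b
   14  hba$cfgeffbggfd  d

abhf$fgfgecfgbd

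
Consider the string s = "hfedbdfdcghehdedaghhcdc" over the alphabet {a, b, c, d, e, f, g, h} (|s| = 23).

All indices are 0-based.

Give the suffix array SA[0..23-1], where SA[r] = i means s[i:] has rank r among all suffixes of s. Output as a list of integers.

[16, 4, 22, 20, 8, 15, 3, 21, 7, 13, 5, 14, 2, 11, 6, 1, 9, 17, 19, 12, 10, 0, 18]

sorted suffixes:
  #0 SA[0]=16  'aghhcdc'
  #1 SA[1]=4  'bdfdcghehdedaghhcdc'
  #2 SA[2]=22  'c'
  #3 SA[3]=20  'cdc'
  #4 SA[4]=8  'cghehdedaghhcdc'
  #5 SA[5]=15  'daghhcdc'
  #6 SA[6]=3  'dbdfdcghehdedaghhcdc'
  #7 SA[7]=21  'dc'
  #8 SA[8]=7  'dcghehdedaghhcdc'
  #9 SA[9]=13  'dedaghhcdc'
  #10 SA[10]=5  'dfdcghehdedaghhcdc'
  #11 SA[11]=14  'edaghhcdc'
  #12 SA[12]=2  'edbdfdcghehdedaghhcdc'
  #13 SA[13]=11  'ehdedaghhcdc'
  #14 SA[14]=6  'fdcghehdedaghhcdc'
  #15 SA[15]=1  'fedbdfdcghehdedaghhcdc'
  #16 SA[16]=9  'ghehdedaghhcdc'
  #17 SA[17]=17  'ghhcdc'
  #18 SA[18]=19  'hcdc'
  #19 SA[19]=12  'hdedaghhcdc'
  #20 SA[20]=10  'hehdedaghhcdc'
  #21 SA[21]=0  'hfedbdfdcghehdedaghhcdc'
  #22 SA[22]=18  'hhcdc'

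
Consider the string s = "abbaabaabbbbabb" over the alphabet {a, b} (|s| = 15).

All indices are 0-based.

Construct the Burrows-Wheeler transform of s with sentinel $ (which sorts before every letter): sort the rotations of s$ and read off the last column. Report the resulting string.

bbbab$abbabaabba

rank  rotation          last
    0  $abbaabaabbbbabb  b
    1  aabaabbbbabb$abb  b
    2  aabbbbabb$abbaab  b
    3  abaabbbbabb$abba  a
    4  abb$abbaabaabbbb  b
    5  abbaabaabbbbabb$  $
    6  abbbbabb$abbaaba  a
    7  b$abbaabaabbbbab  b
    8  baabaabbbbabb$ab  b
    9  baabbbbabb$abbaa  a
   10  babb$abbaabaabbb  b
   11  bb$abbaabaabbbba  a
   12  bbaabaabbbbabb$a  a
   13  bbabb$abbaabaabb  b
   14  bbbabb$abbaabaab  b
   15  bbbbabb$abbaabaa  a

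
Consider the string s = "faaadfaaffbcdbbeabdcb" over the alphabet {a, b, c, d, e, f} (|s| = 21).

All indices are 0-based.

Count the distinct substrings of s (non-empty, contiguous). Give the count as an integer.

sorted suffixes:
  #0 SA[0]=1  'aaadfaaffbcdbbeabdcb'
  #1 SA[1]=2  'aadfaaffbcdbbeabdcb'
  #2 SA[2]=6  'aaffbcdbbeabdcb'
  #3 SA[3]=16  'abdcb'
  #4 SA[4]=3  'adfaaffbcdbbeabdcb'
  #5 SA[5]=7  'affbcdbbeabdcb'
  #6 SA[6]=20  'b'
  #7 SA[7]=13  'bbeabdcb'
  #8 SA[8]=10  'bcdbbeabdcb'
  #9 SA[9]=17  'bdcb'
  #10 SA[10]=14  'beabdcb'
  #11 SA[11]=19  'cb'
  #12 SA[12]=11  'cdbbeabdcb'
  #13 SA[13]=12  'dbbeabdcb'
  #14 SA[14]=18  'dcb'
  #15 SA[15]=4  'dfaaffbcdbbeabdcb'
  #16 SA[16]=15  'eabdcb'
  #17 SA[17]=0  'faaadfaaffbcdbbeabdcb'
  #18 SA[18]=5  'faaffbcdbbeabdcb'
  #19 SA[19]=9  'fbcdbbeabdcb'
  #20 SA[20]=8  'ffbcdbbeabdcb'

SA = [1, 2, 6, 16, 3, 7, 20, 13, 10, 17, 14, 19, 11, 12, 18, 4, 15, 0, 5, 9, 8]
[i] adj suffixes → lcp
  [1] 1/2 → 2 ('aa')
  [2] 2/6 → 2 ('aa')
  [3] 6/16 → 1 ('a')
  [4] 16/3 → 1 ('a')
  [5] 3/7 → 1 ('a')
  [6] 7/20 → 0 ('')
  [7] 20/13 → 1 ('b')
  [8] 13/10 → 1 ('b')
  [9] 10/17 → 1 ('b')
  [10] 17/14 → 1 ('b')
  [11] 14/19 → 0 ('')
  [12] 19/11 → 1 ('c')
  [13] 11/12 → 0 ('')
  [14] 12/18 → 1 ('d')
  [15] 18/4 → 1 ('d')
  [16] 4/15 → 0 ('')
  [17] 15/0 → 0 ('')
  [18] 0/5 → 3 ('faa')
  [19] 5/9 → 1 ('f')
  [20] 9/8 → 1 ('f')

n(n+1)/2 = 21·22/2 = 231
Σ LCP = 0 + 2 + 2 + 1 + 1 + 1 + 0 + 1 + 1 + 1 + 1 + 0 + 1 + 0 + 1 + 1 + 0 + 0 + 3 + 1 + 1 = 19
distinct = 231 − 19 = 212

212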